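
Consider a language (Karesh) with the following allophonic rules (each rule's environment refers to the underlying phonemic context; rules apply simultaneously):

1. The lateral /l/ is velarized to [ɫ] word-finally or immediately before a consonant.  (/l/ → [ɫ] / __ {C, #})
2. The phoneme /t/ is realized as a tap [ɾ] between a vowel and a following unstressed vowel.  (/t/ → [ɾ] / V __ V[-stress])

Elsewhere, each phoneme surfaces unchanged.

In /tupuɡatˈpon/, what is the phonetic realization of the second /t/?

/t/ (between /a/ and /p/) is in the target of rule 2 but the environment (between a vowel and a following unstressed vowel) is not met → [t].

[t]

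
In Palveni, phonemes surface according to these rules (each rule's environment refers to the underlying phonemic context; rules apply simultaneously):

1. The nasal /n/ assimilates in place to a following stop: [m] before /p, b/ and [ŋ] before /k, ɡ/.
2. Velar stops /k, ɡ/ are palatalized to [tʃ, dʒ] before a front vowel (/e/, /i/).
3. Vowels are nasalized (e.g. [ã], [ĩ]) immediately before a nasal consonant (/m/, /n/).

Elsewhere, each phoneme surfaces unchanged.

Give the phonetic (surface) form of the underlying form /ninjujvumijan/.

[nĩnjujvũmijãn]

/n/ (word-initial) fails the environment for rule 1, so it stays [n].
/i/ meets the environment for rule 3 (before a nasal consonant) → [ĩ].
/n/ (between /i/ and /j/) is in the target of rule 1 but the environment (before a labial or velar stop) is not met → [n].
/j/ (between /n/ and /u/): no rule targets it → [j].
/u/ (between /j/ and /j/) fails the environment for rule 3, so it stays [u].
/j/ (between /u/ and /v/) is unaffected → [j].
/v/ stays [v].
/u/ — between /v/ and /m/, before a nasal consonant — surfaces as [ũ] (rule 3).
/m/ (between /u/ and /i/): no rule targets it → [m].
/i/ (between /m/ and /j/) is in the target of rule 3 but the environment (before a nasal consonant) is not met → [i].
/j/ — not in any rule's target class → [j].
Rule 3 applies to /a/ (between /j/ and /n/: before a nasal consonant) → [ã].
/n/ (word-final): rule 1 targets it, but not before a labial or velar stop → unchanged [n].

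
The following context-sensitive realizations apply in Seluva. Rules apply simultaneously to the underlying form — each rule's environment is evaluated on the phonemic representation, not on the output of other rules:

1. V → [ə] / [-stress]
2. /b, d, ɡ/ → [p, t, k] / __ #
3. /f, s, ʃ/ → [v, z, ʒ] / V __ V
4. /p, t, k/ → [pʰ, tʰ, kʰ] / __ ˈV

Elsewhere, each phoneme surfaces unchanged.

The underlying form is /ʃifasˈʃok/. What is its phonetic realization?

/ʃ/ (word-initial) fails the environment for rule 3, so it stays [ʃ].
/i/ (between /ʃ/ and /f/) occurs in an unstressed syllable → [ə] by rule 1.
/f/ meets the environment for rule 3 (between two vowels) → [v].
/a/ meets the environment for rule 1 (in an unstressed syllable) → [ə].
/s/ (between /a/ and /ʃ/) is in the target of rule 3 but the environment (between two vowels) is not met → [s].
/ʃ/ (between /s/ and /o/): rule 3 targets it, but not between two vowels → unchanged [ʃ].
/o/ (between /ʃ/ and /k/) is in the target of rule 1 but the environment (in an unstressed syllable) is not met → [o].
/k/ (word-final): rule 4 targets it, but not immediately before a stressed vowel → unchanged [k].

[ʃəvəsˈʃok]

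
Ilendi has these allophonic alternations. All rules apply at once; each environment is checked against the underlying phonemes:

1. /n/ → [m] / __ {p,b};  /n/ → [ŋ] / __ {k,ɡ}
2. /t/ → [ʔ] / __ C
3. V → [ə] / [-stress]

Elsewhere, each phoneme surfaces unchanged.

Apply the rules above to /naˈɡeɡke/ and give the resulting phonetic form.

[nəˈɡeɡkə]

/n/ (word-initial) is in the target of rule 1 but the environment (before a labial or velar stop) is not met → [n].
/a/ — between /n/ and /ɡ/, in an unstressed syllable — surfaces as [ə] (rule 3).
/ɡ/ (between /a/ and /e/): no rule targets it → [ɡ].
/e/ (between /ɡ/ and /ɡ/): rule 3 targets it, but not in an unstressed syllable → unchanged [e].
/ɡ/ stays [ɡ].
/k/ (between /ɡ/ and /e/): no rule targets it → [k].
/e/ — word-final, in an unstressed syllable — surfaces as [ə] (rule 3).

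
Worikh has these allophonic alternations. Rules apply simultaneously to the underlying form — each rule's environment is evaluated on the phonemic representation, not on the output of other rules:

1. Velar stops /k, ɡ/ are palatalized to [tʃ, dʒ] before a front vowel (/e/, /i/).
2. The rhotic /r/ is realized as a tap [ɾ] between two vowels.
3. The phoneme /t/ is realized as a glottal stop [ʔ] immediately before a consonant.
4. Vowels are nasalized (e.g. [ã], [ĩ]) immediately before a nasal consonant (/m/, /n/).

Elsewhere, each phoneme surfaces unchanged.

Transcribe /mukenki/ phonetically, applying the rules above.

[mutʃẽntʃi]

/m/ stays [m].
/u/ (between /m/ and /k/) fails the environment for rule 4, so it stays [u].
/k/ — between /u/ and /e/, before a front vowel — surfaces as [tʃ] (rule 1).
/e/ (between /k/ and /n/) occurs before a nasal consonant → [ẽ] by rule 4.
/n/ (between /e/ and /k/): no rule targets it → [n].
Rule 1 applies to /k/ (between /n/ and /i/: before a front vowel) → [tʃ].
/i/ (word-final) fails the environment for rule 4, so it stays [i].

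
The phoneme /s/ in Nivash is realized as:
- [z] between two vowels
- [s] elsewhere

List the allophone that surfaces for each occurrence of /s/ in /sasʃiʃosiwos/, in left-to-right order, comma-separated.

[s], [s], [z], [s]

Occurrence 1 (position 1): no conditioning environment matches → elsewhere allophone [s].
Occurrence 2 (position 3): no conditioning environment matches → elsewhere allophone [s].
Occurrence 3 (position 8): between two vowels → [z].
Occurrence 4 (position 12): no conditioning environment matches → elsewhere allophone [s].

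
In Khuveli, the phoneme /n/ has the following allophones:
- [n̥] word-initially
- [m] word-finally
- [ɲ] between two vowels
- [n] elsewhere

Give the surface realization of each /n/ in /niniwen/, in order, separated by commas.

[n̥], [ɲ], [m]

Occurrence 1 (position 1): word-initially → [n̥].
Occurrence 2 (position 3): between two vowels → [ɲ].
Occurrence 3 (position 7): word-finally → [m].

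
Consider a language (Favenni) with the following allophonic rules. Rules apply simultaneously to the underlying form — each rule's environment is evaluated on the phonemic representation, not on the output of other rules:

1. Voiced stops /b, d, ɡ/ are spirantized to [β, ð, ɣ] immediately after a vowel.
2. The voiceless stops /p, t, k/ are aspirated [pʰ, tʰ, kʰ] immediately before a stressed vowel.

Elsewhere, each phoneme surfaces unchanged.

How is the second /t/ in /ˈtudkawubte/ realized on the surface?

[t]

/t/ — between /b/ and /e/; rule 2 does not apply here → [t].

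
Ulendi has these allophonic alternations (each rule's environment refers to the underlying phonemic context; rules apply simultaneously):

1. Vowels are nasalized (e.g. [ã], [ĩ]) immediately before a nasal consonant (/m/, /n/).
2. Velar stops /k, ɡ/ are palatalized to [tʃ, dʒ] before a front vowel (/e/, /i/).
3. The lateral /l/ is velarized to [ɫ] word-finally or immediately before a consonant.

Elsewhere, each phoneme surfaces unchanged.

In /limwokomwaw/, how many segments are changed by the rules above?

2

Segments that undergo a rule: /i/ → [ĩ] (rule 1); /o/ → [õ] (rule 1).
All other segments surface unchanged.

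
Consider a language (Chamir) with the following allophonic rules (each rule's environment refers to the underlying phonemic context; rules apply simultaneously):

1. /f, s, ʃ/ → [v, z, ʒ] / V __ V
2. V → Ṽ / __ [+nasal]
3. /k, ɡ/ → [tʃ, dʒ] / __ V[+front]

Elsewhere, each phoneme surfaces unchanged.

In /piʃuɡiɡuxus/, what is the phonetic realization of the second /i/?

/i/ (between /ɡ/ and /ɡ/) fails the environment for rule 2, so it stays [i].

[i]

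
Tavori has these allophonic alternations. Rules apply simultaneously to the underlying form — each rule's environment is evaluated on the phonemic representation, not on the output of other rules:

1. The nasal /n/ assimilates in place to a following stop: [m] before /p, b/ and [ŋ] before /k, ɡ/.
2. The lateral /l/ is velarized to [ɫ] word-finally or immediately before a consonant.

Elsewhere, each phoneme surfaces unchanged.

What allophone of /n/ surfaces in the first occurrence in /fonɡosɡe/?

/n/ meets the environment for rule 1 (before a labial or velar stop) → [ŋ].

[ŋ]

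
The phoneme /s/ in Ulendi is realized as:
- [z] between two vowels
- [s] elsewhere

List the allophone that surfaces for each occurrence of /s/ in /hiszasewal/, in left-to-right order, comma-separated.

Occurrence 1 (position 3): no conditioning environment matches → elsewhere allophone [s].
Occurrence 2 (position 6): between two vowels → [z].

[s], [z]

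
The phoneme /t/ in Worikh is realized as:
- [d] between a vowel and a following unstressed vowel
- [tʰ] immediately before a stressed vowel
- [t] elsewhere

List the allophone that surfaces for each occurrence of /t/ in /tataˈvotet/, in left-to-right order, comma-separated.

Occurrence 1 (position 1): no conditioning environment matches → elsewhere allophone [t].
Occurrence 2 (position 3): between a vowel and a following unstressed vowel → [d].
Occurrence 3 (position 7): between a vowel and a following unstressed vowel → [d].
Occurrence 4 (position 9): no conditioning environment matches → elsewhere allophone [t].

[t], [d], [d], [t]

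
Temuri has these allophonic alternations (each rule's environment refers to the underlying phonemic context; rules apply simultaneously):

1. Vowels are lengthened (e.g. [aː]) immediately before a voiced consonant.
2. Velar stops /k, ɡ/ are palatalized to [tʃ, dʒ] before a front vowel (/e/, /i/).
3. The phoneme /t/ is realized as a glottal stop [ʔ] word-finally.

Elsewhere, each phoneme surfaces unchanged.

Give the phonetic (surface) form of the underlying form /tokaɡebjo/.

[tokaːdʒeːbjo]

/t/ (word-initial) fails the environment for rule 3, so it stays [t].
/o/ (between /t/ and /k/) fails the environment for rule 1, so it stays [o].
/k/ — between /o/ and /a/; rule 2 does not apply here → [k].
/a/ meets the environment for rule 1 (before a voiced consonant) → [aː].
/ɡ/ meets the environment for rule 2 (before a front vowel) → [dʒ].
/e/ — between /ɡ/ and /b/, before a voiced consonant — surfaces as [eː] (rule 1).
/o/ — word-final; rule 1 does not apply here → [o].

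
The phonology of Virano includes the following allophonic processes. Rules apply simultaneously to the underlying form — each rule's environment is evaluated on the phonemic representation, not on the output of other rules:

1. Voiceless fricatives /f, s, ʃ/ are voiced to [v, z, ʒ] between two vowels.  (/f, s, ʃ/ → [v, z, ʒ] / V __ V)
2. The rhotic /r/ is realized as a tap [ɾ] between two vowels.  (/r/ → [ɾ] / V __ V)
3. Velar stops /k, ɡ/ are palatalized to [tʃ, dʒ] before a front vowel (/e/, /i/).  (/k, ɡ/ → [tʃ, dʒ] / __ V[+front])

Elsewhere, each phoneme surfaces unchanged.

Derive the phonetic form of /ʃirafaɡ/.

[ʃiɾavaɡ]

/ʃ/ — word-initial; rule 1 does not apply here → [ʃ].
/i/ (between /ʃ/ and /r/): no rule targets it → [i].
/r/ — between /i/ and /a/, between two vowels — surfaces as [ɾ] (rule 2).
/a/ — not in any rule's target class → [a].
/f/ (between /a/ and /a/) occurs between two vowels → [v] by rule 1.
/a/ (between /f/ and /ɡ/) is unaffected → [a].
/ɡ/ (word-final) fails the environment for rule 3, so it stays [ɡ].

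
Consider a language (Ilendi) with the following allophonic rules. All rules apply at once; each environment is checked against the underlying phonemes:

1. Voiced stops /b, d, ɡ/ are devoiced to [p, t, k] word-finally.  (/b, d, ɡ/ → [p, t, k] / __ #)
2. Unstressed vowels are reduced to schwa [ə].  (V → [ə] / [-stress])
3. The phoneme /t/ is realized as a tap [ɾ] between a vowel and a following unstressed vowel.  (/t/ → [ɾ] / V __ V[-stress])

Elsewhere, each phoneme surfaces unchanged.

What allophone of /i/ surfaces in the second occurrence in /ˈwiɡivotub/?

Rule 2 applies to /i/ (between /ɡ/ and /v/: in an unstressed syllable) → [ə].

[ə]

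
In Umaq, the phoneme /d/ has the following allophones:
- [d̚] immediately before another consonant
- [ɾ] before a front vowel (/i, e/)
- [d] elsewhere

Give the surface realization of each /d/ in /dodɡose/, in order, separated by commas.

Occurrence 1 (position 1): no conditioning environment matches → elsewhere allophone [d].
Occurrence 2 (position 3): immediately before another consonant → [d̚].

[d], [d̚]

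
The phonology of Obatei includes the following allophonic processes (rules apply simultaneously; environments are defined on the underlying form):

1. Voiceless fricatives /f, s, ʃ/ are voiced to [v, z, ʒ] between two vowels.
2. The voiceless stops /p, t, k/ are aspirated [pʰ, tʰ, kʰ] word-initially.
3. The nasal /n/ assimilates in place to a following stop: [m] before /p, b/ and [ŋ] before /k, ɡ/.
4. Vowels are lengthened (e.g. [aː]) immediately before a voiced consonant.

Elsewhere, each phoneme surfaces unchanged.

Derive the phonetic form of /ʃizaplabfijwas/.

[ʃiːzaplaːbfiːjwas]

/ʃ/ (word-initial) fails the environment for rule 1, so it stays [ʃ].
/i/ — between /ʃ/ and /z/, before a voiced consonant — surfaces as [iː] (rule 4).
/z/ (between /i/ and /a/) is unaffected → [z].
/a/ (between /z/ and /p/) is in the target of rule 4 but the environment (before a voiced consonant) is not met → [a].
/p/ (between /a/ and /l/) fails the environment for rule 2, so it stays [p].
/l/ — not in any rule's target class → [l].
Rule 4 applies to /a/ (between /l/ and /b/: before a voiced consonant) → [aː].
/b/ (between /a/ and /f/): no rule targets it → [b].
/f/ — between /b/ and /i/; rule 1 does not apply here → [f].
Rule 4 applies to /i/ (between /f/ and /j/: before a voiced consonant) → [iː].
/j/ (between /i/ and /w/): no rule targets it → [j].
/w/ (between /j/ and /a/) is unaffected → [w].
/a/ (between /w/ and /s/) is in the target of rule 4 but the environment (before a voiced consonant) is not met → [a].
/s/ (word-final): rule 1 targets it, but not between two vowels → unchanged [s].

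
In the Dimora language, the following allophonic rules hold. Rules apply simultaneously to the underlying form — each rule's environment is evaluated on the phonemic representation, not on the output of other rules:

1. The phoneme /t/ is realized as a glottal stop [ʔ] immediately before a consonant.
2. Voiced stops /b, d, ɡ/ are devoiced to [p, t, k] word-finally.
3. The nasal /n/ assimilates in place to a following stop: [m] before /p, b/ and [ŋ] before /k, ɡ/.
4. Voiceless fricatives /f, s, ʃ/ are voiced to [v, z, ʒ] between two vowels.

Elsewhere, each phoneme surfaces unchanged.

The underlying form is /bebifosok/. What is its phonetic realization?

/b/ (word-initial) fails the environment for rule 2, so it stays [b].
/e/ (between /b/ and /b/): no rule targets it → [e].
/b/ (between /e/ and /i/) fails the environment for rule 2, so it stays [b].
/i/ (between /b/ and /f/): no rule targets it → [i].
/f/ — between /i/ and /o/, between two vowels — surfaces as [v] (rule 4).
/o/ (between /f/ and /s/): no rule targets it → [o].
/s/ meets the environment for rule 4 (between two vowels) → [z].
/o/ stays [o].
/k/ stays [k].

[bebivozok]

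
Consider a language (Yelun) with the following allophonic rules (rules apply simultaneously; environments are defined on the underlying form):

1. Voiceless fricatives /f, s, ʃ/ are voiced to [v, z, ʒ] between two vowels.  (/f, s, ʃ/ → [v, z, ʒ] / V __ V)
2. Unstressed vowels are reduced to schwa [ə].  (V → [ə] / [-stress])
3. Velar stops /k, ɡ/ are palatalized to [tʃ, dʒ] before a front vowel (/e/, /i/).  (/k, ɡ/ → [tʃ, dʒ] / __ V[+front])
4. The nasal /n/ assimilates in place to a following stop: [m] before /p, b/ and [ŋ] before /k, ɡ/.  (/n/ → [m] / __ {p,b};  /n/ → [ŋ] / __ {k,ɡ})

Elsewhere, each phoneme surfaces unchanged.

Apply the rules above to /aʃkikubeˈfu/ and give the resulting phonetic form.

/a/ (word-initial) occurs in an unstressed syllable → [ə] by rule 2.
/ʃ/ (between /a/ and /k/) is in the target of rule 1 but the environment (between two vowels) is not met → [ʃ].
Rule 3 applies to /k/ (between /ʃ/ and /i/: before a front vowel) → [tʃ].
Rule 2 applies to /i/ (between /k/ and /k/: in an unstressed syllable) → [ə].
/k/ (between /i/ and /u/): rule 3 targets it, but not before a front vowel → unchanged [k].
/u/ meets the environment for rule 2 (in an unstressed syllable) → [ə].
/e/ — between /b/ and /f/, in an unstressed syllable — surfaces as [ə] (rule 2).
/f/ meets the environment for rule 1 (between two vowels) → [v].
/u/ — word-final; rule 2 does not apply here → [u].

[əʃtʃəkəbəˈvu]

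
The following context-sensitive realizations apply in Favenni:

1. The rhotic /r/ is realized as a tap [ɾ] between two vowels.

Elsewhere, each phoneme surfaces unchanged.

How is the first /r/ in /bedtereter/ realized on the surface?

/r/ (between /e/ and /e/) occurs between two vowels → [ɾ] by rule 1.

[ɾ]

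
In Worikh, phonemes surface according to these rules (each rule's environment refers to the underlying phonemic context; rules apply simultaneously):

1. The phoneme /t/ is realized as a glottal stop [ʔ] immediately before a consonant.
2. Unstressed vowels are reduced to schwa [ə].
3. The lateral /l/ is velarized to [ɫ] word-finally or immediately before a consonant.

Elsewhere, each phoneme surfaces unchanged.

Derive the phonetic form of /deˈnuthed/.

[dəˈnuʔhəd]

/d/ — not in any rule's target class → [d].
/e/ (between /d/ and /n/): in an unstressed syllable, so rule 2 applies → [ə].
/n/ (between /e/ and /u/): no rule targets it → [n].
/u/ (between /n/ and /t/): rule 2 targets it, but not in an unstressed syllable → unchanged [u].
/t/ — between /u/ and /h/, immediately before a consonant — surfaces as [ʔ] (rule 1).
/h/ (between /t/ and /e/): no rule targets it → [h].
Rule 2 applies to /e/ (between /h/ and /d/: in an unstressed syllable) → [ə].
/d/ (word-final): no rule targets it → [d].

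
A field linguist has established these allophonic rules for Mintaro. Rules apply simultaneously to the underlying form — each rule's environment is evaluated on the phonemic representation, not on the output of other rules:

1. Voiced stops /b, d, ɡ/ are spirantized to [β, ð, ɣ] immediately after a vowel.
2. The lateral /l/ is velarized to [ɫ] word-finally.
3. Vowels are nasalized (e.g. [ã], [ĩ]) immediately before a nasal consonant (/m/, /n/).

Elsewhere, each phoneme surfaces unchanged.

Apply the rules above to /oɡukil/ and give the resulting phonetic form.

/o/ (word-initial) fails the environment for rule 3, so it stays [o].
Rule 1 applies to /ɡ/ (between /o/ and /u/: immediately after a vowel) → [ɣ].
/u/ (between /ɡ/ and /k/) fails the environment for rule 3, so it stays [u].
/k/ (between /u/ and /i/) is unaffected → [k].
/i/ (between /k/ and /l/) is in the target of rule 3 but the environment (before a nasal consonant) is not met → [i].
/l/ — word-final, word-finally — surfaces as [ɫ] (rule 2).

[oɣukiɫ]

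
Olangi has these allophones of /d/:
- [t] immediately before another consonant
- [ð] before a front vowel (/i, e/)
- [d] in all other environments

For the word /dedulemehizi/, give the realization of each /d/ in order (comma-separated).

Occurrence 1 (position 1): before a front vowel (/i, e/) → [ð].
Occurrence 2 (position 3): no conditioning environment matches → elsewhere allophone [d].

[ð], [d]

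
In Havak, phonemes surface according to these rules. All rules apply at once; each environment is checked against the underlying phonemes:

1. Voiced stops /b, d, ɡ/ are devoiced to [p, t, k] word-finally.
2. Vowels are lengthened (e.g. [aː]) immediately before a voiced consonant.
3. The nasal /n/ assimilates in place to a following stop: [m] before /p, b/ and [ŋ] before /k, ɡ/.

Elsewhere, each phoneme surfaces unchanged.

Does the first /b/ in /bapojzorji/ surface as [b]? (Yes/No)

/b/ (word-initial) fails the environment for rule 1, so it stays [b].
The actual realization is [b], which matches [b].

Yes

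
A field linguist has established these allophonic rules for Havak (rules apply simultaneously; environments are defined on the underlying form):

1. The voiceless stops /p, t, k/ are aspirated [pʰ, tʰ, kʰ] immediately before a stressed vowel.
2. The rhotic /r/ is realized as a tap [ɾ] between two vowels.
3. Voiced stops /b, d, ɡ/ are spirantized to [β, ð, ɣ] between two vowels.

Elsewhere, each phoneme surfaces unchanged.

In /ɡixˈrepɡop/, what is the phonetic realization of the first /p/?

[p]

/p/ (between /e/ and /ɡ/) is in the target of rule 1 but the environment (immediately before a stressed vowel) is not met → [p].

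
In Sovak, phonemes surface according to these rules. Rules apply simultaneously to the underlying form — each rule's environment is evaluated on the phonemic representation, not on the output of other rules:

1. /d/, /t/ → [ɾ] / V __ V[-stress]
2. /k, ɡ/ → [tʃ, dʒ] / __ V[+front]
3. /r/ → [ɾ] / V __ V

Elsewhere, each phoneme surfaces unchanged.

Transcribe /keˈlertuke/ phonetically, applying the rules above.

/k/ (word-initial): before a front vowel, so rule 2 applies → [tʃ].
/e/ stays [e].
/l/ (between /e/ and /e/): no rule targets it → [l].
/e/ (between /l/ and /r/): no rule targets it → [e].
/r/ (between /e/ and /t/): rule 3 targets it, but not between two vowels → unchanged [r].
/t/ — between /r/ and /u/; rule 1 does not apply here → [t].
/u/ — not in any rule's target class → [u].
/k/ — between /u/ and /e/, before a front vowel — surfaces as [tʃ] (rule 2).
/e/ stays [e].

[tʃeˈlertutʃe]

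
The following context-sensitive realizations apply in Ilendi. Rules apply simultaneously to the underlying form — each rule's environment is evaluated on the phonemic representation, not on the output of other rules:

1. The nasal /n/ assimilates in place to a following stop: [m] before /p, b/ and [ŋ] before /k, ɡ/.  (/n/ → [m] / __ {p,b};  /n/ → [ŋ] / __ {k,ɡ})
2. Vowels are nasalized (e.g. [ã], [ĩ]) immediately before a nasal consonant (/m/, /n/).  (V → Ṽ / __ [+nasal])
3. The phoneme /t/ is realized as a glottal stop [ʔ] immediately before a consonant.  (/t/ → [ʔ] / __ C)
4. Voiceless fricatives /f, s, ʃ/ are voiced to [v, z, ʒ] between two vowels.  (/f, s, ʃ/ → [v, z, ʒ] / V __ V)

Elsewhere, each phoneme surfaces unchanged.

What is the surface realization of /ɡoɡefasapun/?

/ɡ/ stays [ɡ].
/o/ (between /ɡ/ and /ɡ/) fails the environment for rule 2, so it stays [o].
/ɡ/ (between /o/ and /e/): no rule targets it → [ɡ].
/e/ (between /ɡ/ and /f/) is in the target of rule 2 but the environment (before a nasal consonant) is not met → [e].
/f/ — between /e/ and /a/, between two vowels — surfaces as [v] (rule 4).
/a/ — between /f/ and /s/; rule 2 does not apply here → [a].
/s/ — between /a/ and /a/, between two vowels — surfaces as [z] (rule 4).
/a/ (between /s/ and /p/) is in the target of rule 2 but the environment (before a nasal consonant) is not met → [a].
/p/ — not in any rule's target class → [p].
/u/ (between /p/ and /n/) occurs before a nasal consonant → [ũ] by rule 2.
/n/ (word-final) is in the target of rule 1 but the environment (before a labial or velar stop) is not met → [n].

[ɡoɡevazapũn]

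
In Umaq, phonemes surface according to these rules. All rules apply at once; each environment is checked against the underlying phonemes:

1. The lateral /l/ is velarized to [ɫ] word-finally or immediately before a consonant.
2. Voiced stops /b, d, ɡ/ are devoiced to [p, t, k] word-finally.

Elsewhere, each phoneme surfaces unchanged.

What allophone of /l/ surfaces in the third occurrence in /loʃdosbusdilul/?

[ɫ]

/l/ — word-final, word-finally or immediately before a consonant — surfaces as [ɫ] (rule 1).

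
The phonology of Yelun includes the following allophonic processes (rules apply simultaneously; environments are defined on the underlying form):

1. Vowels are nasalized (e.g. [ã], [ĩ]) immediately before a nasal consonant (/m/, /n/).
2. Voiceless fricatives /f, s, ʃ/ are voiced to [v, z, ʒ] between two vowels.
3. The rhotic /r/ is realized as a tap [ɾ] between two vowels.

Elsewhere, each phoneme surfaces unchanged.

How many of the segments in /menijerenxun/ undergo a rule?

4

Segments that undergo a rule: /e/ → [ẽ] (rule 1); /r/ → [ɾ] (rule 3); /e/ → [ẽ] (rule 1); /u/ → [ũ] (rule 1).
All other segments surface unchanged.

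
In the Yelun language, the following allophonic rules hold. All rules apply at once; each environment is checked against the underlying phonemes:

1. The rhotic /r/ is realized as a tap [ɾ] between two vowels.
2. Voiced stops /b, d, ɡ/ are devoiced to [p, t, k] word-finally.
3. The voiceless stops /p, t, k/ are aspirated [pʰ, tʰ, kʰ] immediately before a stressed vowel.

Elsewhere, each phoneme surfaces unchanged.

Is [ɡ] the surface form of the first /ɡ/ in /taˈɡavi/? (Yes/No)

/ɡ/ (between /a/ and /a/) fails the environment for rule 2, so it stays [ɡ].
The actual realization is [ɡ], which matches [ɡ].

Yes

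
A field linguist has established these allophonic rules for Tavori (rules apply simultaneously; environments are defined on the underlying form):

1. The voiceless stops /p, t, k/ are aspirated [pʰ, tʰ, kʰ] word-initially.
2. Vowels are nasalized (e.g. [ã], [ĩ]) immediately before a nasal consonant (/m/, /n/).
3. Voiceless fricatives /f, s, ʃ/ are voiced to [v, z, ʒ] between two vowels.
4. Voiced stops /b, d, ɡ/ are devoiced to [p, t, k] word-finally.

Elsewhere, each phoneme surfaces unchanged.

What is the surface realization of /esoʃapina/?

[ezoʒapĩna]

/e/ (word-initial) fails the environment for rule 2, so it stays [e].
/s/ (between /e/ and /o/) occurs between two vowels → [z] by rule 3.
/o/ (between /s/ and /ʃ/) is in the target of rule 2 but the environment (before a nasal consonant) is not met → [o].
Rule 3 applies to /ʃ/ (between /o/ and /a/: between two vowels) → [ʒ].
/a/ (between /ʃ/ and /p/): rule 2 targets it, but not before a nasal consonant → unchanged [a].
/p/ (between /a/ and /i/): rule 1 targets it, but not word-initially → unchanged [p].
/i/ (between /p/ and /n/): before a nasal consonant, so rule 2 applies → [ĩ].
/n/ (between /i/ and /a/): no rule targets it → [n].
/a/ (word-final) is in the target of rule 2 but the environment (before a nasal consonant) is not met → [a].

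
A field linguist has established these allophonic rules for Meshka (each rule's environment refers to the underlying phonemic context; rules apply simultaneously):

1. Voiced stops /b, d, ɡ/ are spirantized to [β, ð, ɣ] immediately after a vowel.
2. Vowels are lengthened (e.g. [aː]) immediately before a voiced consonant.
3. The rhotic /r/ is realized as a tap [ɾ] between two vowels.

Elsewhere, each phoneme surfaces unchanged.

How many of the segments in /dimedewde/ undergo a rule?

Segments that undergo a rule: /i/ → [iː] (rule 2); /e/ → [eː] (rule 2); /d/ → [ð] (rule 1); /e/ → [eː] (rule 2).
All other segments surface unchanged.

4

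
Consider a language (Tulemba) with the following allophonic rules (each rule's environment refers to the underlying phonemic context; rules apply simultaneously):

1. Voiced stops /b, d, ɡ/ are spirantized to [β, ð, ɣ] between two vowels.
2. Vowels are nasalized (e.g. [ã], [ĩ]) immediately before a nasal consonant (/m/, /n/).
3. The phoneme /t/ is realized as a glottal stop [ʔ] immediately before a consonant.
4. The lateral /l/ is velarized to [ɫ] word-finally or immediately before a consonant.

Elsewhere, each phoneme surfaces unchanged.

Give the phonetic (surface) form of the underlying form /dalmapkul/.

/d/ (word-initial) is in the target of rule 1 but the environment (between two vowels) is not met → [d].
/a/ (between /d/ and /l/) fails the environment for rule 2, so it stays [a].
/l/ (between /a/ and /m/): word-finally or immediately before a consonant, so rule 4 applies → [ɫ].
/m/ — not in any rule's target class → [m].
/a/ (between /m/ and /p/) is in the target of rule 2 but the environment (before a nasal consonant) is not met → [a].
/p/ (between /a/ and /k/): no rule targets it → [p].
/k/ (between /p/ and /u/) is unaffected → [k].
/u/ (between /k/ and /l/) fails the environment for rule 2, so it stays [u].
/l/ (word-final) occurs word-finally or immediately before a consonant → [ɫ] by rule 4.

[daɫmapkuɫ]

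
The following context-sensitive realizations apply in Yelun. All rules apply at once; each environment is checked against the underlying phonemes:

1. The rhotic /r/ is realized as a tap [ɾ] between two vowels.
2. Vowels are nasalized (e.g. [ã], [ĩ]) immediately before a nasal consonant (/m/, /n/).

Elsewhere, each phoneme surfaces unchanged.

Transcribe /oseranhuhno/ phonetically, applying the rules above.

[oseɾãnhuhno]

/o/ — word-initial; rule 2 does not apply here → [o].
/s/ stays [s].
/e/ (between /s/ and /r/) is in the target of rule 2 but the environment (before a nasal consonant) is not met → [e].
/r/ meets the environment for rule 1 (between two vowels) → [ɾ].
/a/ (between /r/ and /n/) occurs before a nasal consonant → [ã] by rule 2.
/n/ (between /a/ and /h/) is unaffected → [n].
/h/ stays [h].
/u/ (between /h/ and /h/) fails the environment for rule 2, so it stays [u].
/h/ (between /u/ and /n/) is unaffected → [h].
/n/ (between /h/ and /o/) is unaffected → [n].
/o/ — word-final; rule 2 does not apply here → [o].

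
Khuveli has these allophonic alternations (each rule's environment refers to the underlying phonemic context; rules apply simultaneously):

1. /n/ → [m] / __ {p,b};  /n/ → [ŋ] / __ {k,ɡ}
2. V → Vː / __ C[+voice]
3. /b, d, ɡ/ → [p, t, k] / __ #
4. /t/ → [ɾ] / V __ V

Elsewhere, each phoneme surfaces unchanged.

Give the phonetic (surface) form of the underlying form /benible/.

/b/ (word-initial): rule 3 targets it, but not word-finally → unchanged [b].
/e/ (between /b/ and /n/) occurs before a voiced consonant → [eː] by rule 2.
/n/ — between /e/ and /i/; rule 1 does not apply here → [n].
Rule 2 applies to /i/ (between /n/ and /b/: before a voiced consonant) → [iː].
/b/ (between /i/ and /l/): rule 3 targets it, but not word-finally → unchanged [b].
/l/ stays [l].
/e/ — word-final; rule 2 does not apply here → [e].

[beːniːble]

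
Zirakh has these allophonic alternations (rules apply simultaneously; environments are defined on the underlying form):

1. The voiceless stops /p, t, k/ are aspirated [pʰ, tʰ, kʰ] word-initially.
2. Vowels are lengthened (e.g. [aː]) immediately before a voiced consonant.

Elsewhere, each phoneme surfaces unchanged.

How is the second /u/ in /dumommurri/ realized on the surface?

[uː]

/u/ — between /m/ and /r/, before a voiced consonant — surfaces as [uː] (rule 2).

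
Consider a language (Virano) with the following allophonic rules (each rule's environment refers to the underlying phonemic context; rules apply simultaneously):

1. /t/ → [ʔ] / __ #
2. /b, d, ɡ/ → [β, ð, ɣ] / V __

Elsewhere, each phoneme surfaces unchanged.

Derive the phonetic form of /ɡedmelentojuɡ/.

/ɡ/ (word-initial) is in the target of rule 2 but the environment (immediately after a vowel) is not met → [ɡ].
/d/ (between /e/ and /m/) occurs immediately after a vowel → [ð] by rule 2.
/t/ (between /n/ and /o/): rule 1 targets it, but not word-finally → unchanged [t].
/ɡ/ (word-final) occurs immediately after a vowel → [ɣ] by rule 2.

[ɡeðmelentojuɣ]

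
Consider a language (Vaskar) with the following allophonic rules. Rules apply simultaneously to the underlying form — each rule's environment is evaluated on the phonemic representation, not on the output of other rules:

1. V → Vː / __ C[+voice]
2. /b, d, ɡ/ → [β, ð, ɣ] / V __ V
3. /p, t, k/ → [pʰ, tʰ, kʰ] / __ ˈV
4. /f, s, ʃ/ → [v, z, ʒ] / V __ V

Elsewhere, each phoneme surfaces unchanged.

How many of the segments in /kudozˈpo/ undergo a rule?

4

Segments that undergo a rule: /u/ → [uː] (rule 1); /d/ → [ð] (rule 2); /o/ → [oː] (rule 1); /p/ → [pʰ] (rule 3).
All other segments surface unchanged.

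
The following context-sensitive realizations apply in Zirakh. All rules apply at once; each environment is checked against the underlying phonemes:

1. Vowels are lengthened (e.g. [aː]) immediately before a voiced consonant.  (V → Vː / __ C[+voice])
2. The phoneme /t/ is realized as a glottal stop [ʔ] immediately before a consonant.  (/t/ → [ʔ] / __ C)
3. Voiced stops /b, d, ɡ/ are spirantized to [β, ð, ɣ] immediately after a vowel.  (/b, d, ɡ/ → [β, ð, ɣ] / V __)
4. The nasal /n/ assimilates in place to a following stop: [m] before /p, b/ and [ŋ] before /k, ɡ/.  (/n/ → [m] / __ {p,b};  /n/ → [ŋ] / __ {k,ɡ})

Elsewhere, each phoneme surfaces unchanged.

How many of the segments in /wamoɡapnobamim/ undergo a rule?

Segments that undergo a rule: /a/ → [aː] (rule 1); /o/ → [oː] (rule 1); /ɡ/ → [ɣ] (rule 3); /o/ → [oː] (rule 1); /b/ → [β] (rule 3); /a/ → [aː] (rule 1); /i/ → [iː] (rule 1).
All other segments surface unchanged.

7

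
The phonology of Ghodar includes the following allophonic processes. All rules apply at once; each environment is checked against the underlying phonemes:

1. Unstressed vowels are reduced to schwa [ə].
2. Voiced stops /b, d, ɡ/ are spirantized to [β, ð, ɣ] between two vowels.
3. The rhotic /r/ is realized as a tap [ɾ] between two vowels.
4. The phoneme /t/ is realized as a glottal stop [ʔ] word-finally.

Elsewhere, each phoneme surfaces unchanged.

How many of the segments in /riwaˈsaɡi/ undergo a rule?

4

Segments that undergo a rule: /i/ → [ə] (rule 1); /a/ → [ə] (rule 1); /ɡ/ → [ɣ] (rule 2); /i/ → [ə] (rule 1).
All other segments surface unchanged.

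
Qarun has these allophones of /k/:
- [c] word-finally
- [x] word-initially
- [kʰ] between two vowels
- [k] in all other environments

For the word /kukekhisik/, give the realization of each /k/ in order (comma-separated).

[x], [kʰ], [k], [c]

Occurrence 1 (position 1): word-initially → [x].
Occurrence 2 (position 3): between two vowels → [kʰ].
Occurrence 3 (position 5): no conditioning environment matches → elsewhere allophone [k].
Occurrence 4 (position 10): word-finally → [c].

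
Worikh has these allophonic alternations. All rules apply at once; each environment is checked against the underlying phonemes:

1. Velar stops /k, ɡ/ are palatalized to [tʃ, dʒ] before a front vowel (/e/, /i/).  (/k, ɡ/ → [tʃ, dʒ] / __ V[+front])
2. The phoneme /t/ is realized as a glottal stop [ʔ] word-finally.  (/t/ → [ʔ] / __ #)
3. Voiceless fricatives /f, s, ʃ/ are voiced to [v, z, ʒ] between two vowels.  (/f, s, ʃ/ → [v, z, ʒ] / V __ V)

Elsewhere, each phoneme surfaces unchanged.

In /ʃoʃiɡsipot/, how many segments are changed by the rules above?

2

Segments that undergo a rule: /ʃ/ → [ʒ] (rule 3); /t/ → [ʔ] (rule 2).
All other segments surface unchanged.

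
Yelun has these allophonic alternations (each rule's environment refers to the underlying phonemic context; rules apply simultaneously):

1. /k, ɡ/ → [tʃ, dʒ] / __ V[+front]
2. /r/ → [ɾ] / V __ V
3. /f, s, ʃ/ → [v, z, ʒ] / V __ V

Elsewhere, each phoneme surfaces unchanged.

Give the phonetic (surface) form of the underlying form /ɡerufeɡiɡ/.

[dʒeɾuvedʒiɡ]

/ɡ/ meets the environment for rule 1 (before a front vowel) → [dʒ].
/e/ stays [e].
Rule 2 applies to /r/ (between /e/ and /u/: between two vowels) → [ɾ].
/u/ stays [u].
Rule 3 applies to /f/ (between /u/ and /e/: between two vowels) → [v].
/e/ (between /f/ and /ɡ/) is unaffected → [e].
/ɡ/ meets the environment for rule 1 (before a front vowel) → [dʒ].
/i/ stays [i].
/ɡ/ (word-final): rule 1 targets it, but not before a front vowel → unchanged [ɡ].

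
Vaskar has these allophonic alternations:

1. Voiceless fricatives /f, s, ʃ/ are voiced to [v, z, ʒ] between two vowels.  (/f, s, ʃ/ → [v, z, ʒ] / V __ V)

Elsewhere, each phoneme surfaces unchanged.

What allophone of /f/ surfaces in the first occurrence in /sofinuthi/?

[v]

/f/ — between /o/ and /i/, between two vowels — surfaces as [v] (rule 1).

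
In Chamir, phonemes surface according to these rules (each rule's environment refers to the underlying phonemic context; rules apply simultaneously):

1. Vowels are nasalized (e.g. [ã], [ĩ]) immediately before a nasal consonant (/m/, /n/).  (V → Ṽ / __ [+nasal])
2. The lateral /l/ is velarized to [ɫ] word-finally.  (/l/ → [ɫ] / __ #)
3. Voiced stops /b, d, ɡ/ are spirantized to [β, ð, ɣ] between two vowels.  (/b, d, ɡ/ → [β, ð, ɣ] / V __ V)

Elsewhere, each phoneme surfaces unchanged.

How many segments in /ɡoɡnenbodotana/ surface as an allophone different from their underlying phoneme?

Segments that undergo a rule: /e/ → [ẽ] (rule 1); /d/ → [ð] (rule 3); /a/ → [ã] (rule 1).
All other segments surface unchanged.

3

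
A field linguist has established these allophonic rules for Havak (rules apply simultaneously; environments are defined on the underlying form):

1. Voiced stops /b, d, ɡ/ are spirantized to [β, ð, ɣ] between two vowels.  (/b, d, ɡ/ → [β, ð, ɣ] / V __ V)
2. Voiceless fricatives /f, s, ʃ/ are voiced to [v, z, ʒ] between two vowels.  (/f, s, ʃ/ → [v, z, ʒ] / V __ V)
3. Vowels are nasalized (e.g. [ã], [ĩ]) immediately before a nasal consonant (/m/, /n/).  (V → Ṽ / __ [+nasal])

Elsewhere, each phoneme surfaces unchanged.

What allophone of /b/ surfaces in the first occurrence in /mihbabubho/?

[b]

/b/ (between /h/ and /a/): rule 1 targets it, but not between two vowels → unchanged [b].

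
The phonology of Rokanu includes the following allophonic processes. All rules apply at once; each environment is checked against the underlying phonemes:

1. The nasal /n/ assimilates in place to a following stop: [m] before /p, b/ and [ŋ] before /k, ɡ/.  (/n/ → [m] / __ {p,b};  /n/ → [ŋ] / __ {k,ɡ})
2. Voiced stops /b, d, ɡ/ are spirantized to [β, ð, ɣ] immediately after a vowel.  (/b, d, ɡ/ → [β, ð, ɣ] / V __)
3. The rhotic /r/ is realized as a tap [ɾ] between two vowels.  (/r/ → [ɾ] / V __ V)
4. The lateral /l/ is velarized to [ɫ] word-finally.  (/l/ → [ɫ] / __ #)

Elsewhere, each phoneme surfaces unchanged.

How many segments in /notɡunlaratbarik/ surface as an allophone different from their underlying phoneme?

2

Segments that undergo a rule: /r/ → [ɾ] (rule 3); /r/ → [ɾ] (rule 3).
All other segments surface unchanged.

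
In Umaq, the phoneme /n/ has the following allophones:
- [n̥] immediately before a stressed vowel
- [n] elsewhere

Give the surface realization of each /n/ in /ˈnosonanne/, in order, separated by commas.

[n̥], [n], [n], [n]

Occurrence 1 (position 1): immediately before a stressed vowel → [n̥].
Occurrence 2 (position 5): no conditioning environment matches → elsewhere allophone [n].
Occurrence 3 (position 7): no conditioning environment matches → elsewhere allophone [n].
Occurrence 4 (position 8): no conditioning environment matches → elsewhere allophone [n].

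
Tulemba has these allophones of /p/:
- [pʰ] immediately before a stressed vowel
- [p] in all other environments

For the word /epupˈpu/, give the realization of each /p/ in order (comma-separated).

Occurrence 1 (position 2): no conditioning environment matches → elsewhere allophone [p].
Occurrence 2 (position 4): no conditioning environment matches → elsewhere allophone [p].
Occurrence 3 (position 5): immediately before a stressed vowel → [pʰ].

[p], [p], [pʰ]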